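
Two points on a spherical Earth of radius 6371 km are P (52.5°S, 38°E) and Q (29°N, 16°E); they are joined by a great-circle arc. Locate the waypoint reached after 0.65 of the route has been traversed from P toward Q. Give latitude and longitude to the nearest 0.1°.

≈ (0.3°N, 22.4°E)

Convert each endpoint to a unit vector on the sphere (x = cos φ cos λ, y = cos φ sin λ, z = sin φ).
The central angle between the endpoints is δ = arccos(p₁·p₂) ≈ 1.462 rad (83.7°).
Interpolate at f = 0.65 with slerp weights a = sin((1−f)δ)/sin δ ≈ 0.492, b = sin(fδ)/sin δ ≈ 0.818.
p = a·p₁ + b·p₂ ≈ (0.924, 0.382, 0.006); φ = arcsin(p_z) ≈ 0.35°, λ = atan2(p_y, p_x) ≈ 22.45°.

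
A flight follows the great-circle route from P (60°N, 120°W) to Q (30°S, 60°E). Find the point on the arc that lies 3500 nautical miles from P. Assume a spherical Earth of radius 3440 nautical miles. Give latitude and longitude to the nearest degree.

≈ (62°N, 60°E)

The haversine formula gives a central angle δ ≈ 2.618 rad (150.0°) between the endpoints. The total great-circle distance is δ·R ≈ 2.618 × 3440 ≈ 9006 nmi, so the target fraction is f = 3500/9006 ≈ 0.389.
Interpolate at f ≈ 0.389 with slerp weights a = sin((1−f)δ)/sin δ ≈ 1.999, b = sin(fδ)/sin δ ≈ 1.702.
p = a·p₁ + b·p₂ ≈ (0.237, 0.411, 0.881); φ = arcsin(p_z) ≈ 61.70°, λ = atan2(p_y, p_x) ≈ 60.00°.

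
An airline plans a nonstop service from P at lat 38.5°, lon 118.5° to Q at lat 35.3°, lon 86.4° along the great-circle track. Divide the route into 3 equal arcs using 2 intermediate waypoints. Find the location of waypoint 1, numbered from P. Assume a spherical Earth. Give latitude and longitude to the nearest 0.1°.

From cos δ = sin φ₁ sin φ₂ + cos φ₁ cos φ₂ cos Δλ, the central angle is δ ≈ 0.449 rad (25.7°).
Interpolate at f = 1/3 with slerp weights a = sin((1−f)δ)/sin δ ≈ 0.679, b = sin(fδ)/sin δ ≈ 0.344.
p = a·p₁ + b·p₂ ≈ (-0.236, 0.747, 0.621); φ = arcsin(p_z) ≈ 38.42°, λ = atan2(p_y, p_x) ≈ 107.54°.

≈ lat 38.4°, lon 107.5°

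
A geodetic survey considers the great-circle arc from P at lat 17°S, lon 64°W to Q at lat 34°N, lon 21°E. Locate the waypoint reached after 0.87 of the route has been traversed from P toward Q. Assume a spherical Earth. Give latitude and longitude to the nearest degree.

The haversine formula gives a central angle δ ≈ 1.665 rad (95.4°) between the endpoints.
Interpolate at f = 0.87 with slerp weights a = sin((1−f)δ)/sin δ ≈ 0.216, b = sin(fδ)/sin δ ≈ 0.997.
p = a·p₁ + b·p₂ ≈ (0.862, 0.111, 0.494); φ = arcsin(p_z) ≈ 29.63°, λ = atan2(p_y, p_x) ≈ 7.32°.

≈ lat 30°N, lon 7°E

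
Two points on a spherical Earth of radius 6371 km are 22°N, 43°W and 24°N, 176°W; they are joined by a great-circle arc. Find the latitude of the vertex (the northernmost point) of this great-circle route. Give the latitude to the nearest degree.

≈ 47°N

The great circle lies in the plane with unit normal n̂ = (p₁ × p₂)/|p₁ × p₂|.
Here n̂_z ≈ -0.684; the vertex latitude is φ_max = arccos|n̂_z| ≈ 46.8°.
Check via Clairaut: cos φ_max = |cos φ₁| · sin C = cos(22.0°)·sin(47.6°) ≈ 0.684, again giving ≈ 46.8°.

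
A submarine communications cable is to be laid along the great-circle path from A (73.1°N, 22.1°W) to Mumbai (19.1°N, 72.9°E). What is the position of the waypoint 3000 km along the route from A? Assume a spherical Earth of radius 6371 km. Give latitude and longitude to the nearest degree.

≈ (61°N, 46°E)

From cos δ = sin φ₁ sin φ₂ + cos φ₁ cos φ₂ cos Δλ, the central angle is δ ≈ 1.277 rad (73.2°). The total great-circle distance is δ·R ≈ 1.277 × 6371 ≈ 8139 km, so the target fraction is f = 3000/8139 ≈ 0.369.
Interpolate at f ≈ 0.369 with slerp weights a = sin((1−f)δ)/sin δ ≈ 0.754, b = sin(fδ)/sin δ ≈ 0.474.
p = a·p₁ + b·p₂ ≈ (0.335, 0.346, 0.877); φ = arcsin(p_z) ≈ 61.24°, λ = atan2(p_y, p_x) ≈ 45.91°.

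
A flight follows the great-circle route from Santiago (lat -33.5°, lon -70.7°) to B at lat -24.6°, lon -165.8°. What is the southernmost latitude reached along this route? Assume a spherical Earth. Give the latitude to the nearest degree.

The great circle lies in the plane with unit normal n̂ = (p₁ × p₂)/|p₁ × p₂|.
Here n̂_z ≈ -0.765; the vertex latitude is φ_max = arccos|n̂_z| ≈ 40.1°.
Check via Clairaut: cos φ_max = |cos φ₁| · sin C = cos(33.5°)·sin(113.4°) ≈ 0.765, again giving ≈ 40.1°.

≈ -40°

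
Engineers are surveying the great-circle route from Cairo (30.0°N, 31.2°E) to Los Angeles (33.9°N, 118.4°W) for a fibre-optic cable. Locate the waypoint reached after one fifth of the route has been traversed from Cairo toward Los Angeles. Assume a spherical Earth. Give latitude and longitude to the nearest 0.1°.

Write both endpoints as unit vectors p₁, p₂ with components (cos φ cos λ, cos φ sin λ, sin φ).
The central angle between the endpoints is δ = arccos(p₁·p₂) ≈ 1.919 rad (109.9°).
Interpolate at f = 1/5 with slerp weights a = sin((1−f)δ)/sin δ ≈ 1.063, b = sin(fδ)/sin δ ≈ 0.398.
p = a·p₁ + b·p₂ ≈ (0.630, 0.186, 0.754); φ = arcsin(p_z) ≈ 48.91°, λ = atan2(p_y, p_x) ≈ 16.45°.

≈ 48.9°N, 16.5°E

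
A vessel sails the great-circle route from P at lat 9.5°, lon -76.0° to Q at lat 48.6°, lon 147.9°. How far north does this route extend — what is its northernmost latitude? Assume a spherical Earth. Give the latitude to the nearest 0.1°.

The great circle lies in the plane with unit normal n̂ = (p₁ × p₂)/|p₁ × p₂|.
Here n̂_z ≈ -0.482; the vertex latitude is φ_max = arccos|n̂_z| ≈ 61.2°.
Check via Clairaut: cos φ_max = |cos φ₁| · sin C = cos(9.5°)·sin(29.3°) ≈ 0.482, again giving ≈ 61.2°.

≈ 61.2°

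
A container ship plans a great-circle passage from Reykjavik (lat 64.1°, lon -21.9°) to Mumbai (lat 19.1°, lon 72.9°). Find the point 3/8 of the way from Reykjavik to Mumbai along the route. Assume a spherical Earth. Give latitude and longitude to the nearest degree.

≈ lat 57°, lon 36°

From cos δ = sin φ₁ sin φ₂ + cos φ₁ cos φ₂ cos Δλ, the central angle is δ ≈ 1.308 rad (74.9°).
Interpolate at f = 3/8 with slerp weights a = sin((1−f)δ)/sin δ ≈ 0.755, b = sin(fδ)/sin δ ≈ 0.488.
p = a·p₁ + b·p₂ ≈ (0.442, 0.318, 0.839); φ = arcsin(p_z) ≈ 57.05°, λ = atan2(p_y, p_x) ≈ 35.71°.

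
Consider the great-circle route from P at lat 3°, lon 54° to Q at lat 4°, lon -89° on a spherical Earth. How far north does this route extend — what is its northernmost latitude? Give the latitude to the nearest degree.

≈ 11°

The great circle lies in the plane with unit normal n̂ = (p₁ × p₂)/|p₁ × p₂|.
Here n̂_z ≈ -0.982; the vertex latitude is φ_max = arccos|n̂_z| ≈ 10.9°.
Check via Clairaut: cos φ_max = |cos φ₁| · sin C = cos(3.0°)·sin(79.5°) ≈ 0.982, again giving ≈ 10.9°.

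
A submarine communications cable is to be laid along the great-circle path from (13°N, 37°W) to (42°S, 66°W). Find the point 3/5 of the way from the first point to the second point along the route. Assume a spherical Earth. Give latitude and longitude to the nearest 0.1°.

≈ (20.5°S, 52.2°W)

From cos δ = sin φ₁ sin φ₂ + cos φ₁ cos φ₂ cos Δλ, the central angle is δ ≈ 1.067 rad (61.1°).
Interpolate at f = 3/5 with slerp weights a = sin((1−f)δ)/sin δ ≈ 0.473, b = sin(fδ)/sin δ ≈ 0.682.
p = a·p₁ + b·p₂ ≈ (0.574, -0.740, -0.350); φ = arcsin(p_z) ≈ -20.49°, λ = atan2(p_y, p_x) ≈ -52.21°.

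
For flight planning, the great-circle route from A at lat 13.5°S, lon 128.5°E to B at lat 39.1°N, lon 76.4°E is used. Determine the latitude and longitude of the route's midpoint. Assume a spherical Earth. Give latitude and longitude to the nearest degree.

≈ lat 14°N, lon 106°E

From cos δ = sin φ₁ sin φ₂ + cos φ₁ cos φ₂ cos Δλ, the central angle is δ ≈ 1.249 rad (71.6°).
Interpolate at f = 1/2 with slerp weights a = sin((1−f)δ)/sin δ ≈ 0.616, b = sin(fδ)/sin δ ≈ 0.616.
p = a·p₁ + b·p₂ ≈ (-0.261, 0.934, 0.245); φ = arcsin(p_z) ≈ 14.17°, λ = atan2(p_y, p_x) ≈ 105.59°.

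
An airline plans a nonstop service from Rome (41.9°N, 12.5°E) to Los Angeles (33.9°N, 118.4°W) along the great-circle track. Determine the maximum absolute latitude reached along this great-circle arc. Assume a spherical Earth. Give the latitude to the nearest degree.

The great circle lies in the plane with unit normal n̂ = (p₁ × p₂)/|p₁ × p₂|.
Here n̂_z ≈ -0.467; the vertex latitude is φ_max = arccos|n̂_z| ≈ 62.1°.
Check via Clairaut: cos φ_max = |cos φ₁| · sin C = cos(41.9°)·sin(38.9°) ≈ 0.467, again giving ≈ 62.1°.

≈ 62°N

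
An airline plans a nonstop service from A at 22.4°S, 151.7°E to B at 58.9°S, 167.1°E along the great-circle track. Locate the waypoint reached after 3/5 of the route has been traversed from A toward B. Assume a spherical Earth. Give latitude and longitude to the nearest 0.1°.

The haversine formula gives a central angle δ ≈ 0.665 rad (38.1°) between the endpoints.
Interpolate at f = 3/5 with slerp weights a = sin((1−f)δ)/sin δ ≈ 0.426, b = sin(fδ)/sin δ ≈ 0.630.
p = a·p₁ + b·p₂ ≈ (-0.664, 0.259, -0.701); φ = arcsin(p_z) ≈ -44.55°, λ = atan2(p_y, p_x) ≈ 158.66°.

≈ 44.5°S, 158.7°E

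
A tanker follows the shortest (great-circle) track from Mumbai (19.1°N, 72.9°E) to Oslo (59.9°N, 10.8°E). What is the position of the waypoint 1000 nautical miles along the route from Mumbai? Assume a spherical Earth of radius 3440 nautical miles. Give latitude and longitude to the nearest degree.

The haversine formula gives a central angle δ ≈ 1.042 rad (59.7°) between the endpoints. The total great-circle distance is δ·R ≈ 1.042 × 3440 ≈ 3583 nmi, so the target fraction is f = 1000/3583 ≈ 0.279.
Interpolate at f ≈ 0.279 with slerp weights a = sin((1−f)δ)/sin δ ≈ 0.790, b = sin(fδ)/sin δ ≈ 0.332.
p = a·p₁ + b·p₂ ≈ (0.383, 0.745, 0.546); φ = arcsin(p_z) ≈ 33.09°, λ = atan2(p_y, p_x) ≈ 62.78°.

≈ 33°N, 63°E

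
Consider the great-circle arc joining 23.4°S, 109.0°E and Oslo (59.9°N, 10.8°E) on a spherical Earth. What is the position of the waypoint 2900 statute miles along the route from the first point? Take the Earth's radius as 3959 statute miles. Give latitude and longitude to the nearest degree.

The haversine formula gives a central angle δ ≈ 1.992 rad (114.2°) between the endpoints. The total great-circle distance is δ·R ≈ 1.992 × 3959 ≈ 7888 mi, so the target fraction is f = 2900/7888 ≈ 0.368.
Interpolate at f ≈ 0.368 with slerp weights a = sin((1−f)δ)/sin δ ≈ 1.043, b = sin(fδ)/sin δ ≈ 0.733.
p = a·p₁ + b·p₂ ≈ (0.049, 0.974, 0.220); φ = arcsin(p_z) ≈ 12.69°, λ = atan2(p_y, p_x) ≈ 87.10°.

≈ 13°N, 87°E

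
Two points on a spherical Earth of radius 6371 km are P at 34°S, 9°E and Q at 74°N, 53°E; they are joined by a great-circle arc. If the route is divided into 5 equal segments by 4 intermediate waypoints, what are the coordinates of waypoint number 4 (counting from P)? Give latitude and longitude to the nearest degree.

≈ 54°N, 29°E

The haversine formula gives a central angle δ ≈ 1.953 rad (111.9°) between the endpoints.
Interpolate at f = 4/5 with slerp weights a = sin((1−f)δ)/sin δ ≈ 0.410, b = sin(fδ)/sin δ ≈ 1.078.
p = a·p₁ + b·p₂ ≈ (0.515, 0.290, 0.807); φ = arcsin(p_z) ≈ 53.76°, λ = atan2(p_y, p_x) ≈ 29.43°.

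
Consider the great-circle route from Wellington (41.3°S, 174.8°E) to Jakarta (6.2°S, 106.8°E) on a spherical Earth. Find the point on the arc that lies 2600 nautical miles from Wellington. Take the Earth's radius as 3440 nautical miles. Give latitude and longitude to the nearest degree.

The haversine formula gives a central angle δ ≈ 1.212 rad (69.4°) between the endpoints. The total great-circle distance is δ·R ≈ 1.212 × 3440 ≈ 4170 nmi, so the target fraction is f = 2600/4170 ≈ 0.624.
Interpolate at f ≈ 0.624 with slerp weights a = sin((1−f)δ)/sin δ ≈ 0.471, b = sin(fδ)/sin δ ≈ 0.733.
p = a·p₁ + b·p₂ ≈ (-0.563, 0.729, -0.390); φ = arcsin(p_z) ≈ -22.93°, λ = atan2(p_y, p_x) ≈ 127.65°.

≈ 23°S, 128°E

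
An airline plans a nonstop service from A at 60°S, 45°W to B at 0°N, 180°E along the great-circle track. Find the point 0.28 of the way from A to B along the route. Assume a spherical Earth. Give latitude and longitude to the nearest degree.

≈ 66°S, 116°W

Convert each endpoint to a unit vector on the sphere (x = cos φ cos λ, y = cos φ sin λ, z = sin φ).
The central angle between the endpoints is δ = arccos(p₁·p₂) ≈ 1.932 rad (110.7°).
Interpolate at f = 0.28 with slerp weights a = sin((1−f)δ)/sin δ ≈ 1.052, b = sin(fδ)/sin δ ≈ 0.551.
p = a·p₁ + b·p₂ ≈ (-0.179, -0.372, -0.911); φ = arcsin(p_z) ≈ -65.63°, λ = atan2(p_y, p_x) ≈ -115.66°.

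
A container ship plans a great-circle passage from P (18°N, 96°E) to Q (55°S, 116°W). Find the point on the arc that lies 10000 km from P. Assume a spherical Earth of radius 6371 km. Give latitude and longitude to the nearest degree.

Write both endpoints as unit vectors p₁, p₂ with components (cos φ cos λ, cos φ sin λ, sin φ).
The central angle between the endpoints is δ = arccos(p₁·p₂) ≈ 2.368 rad (135.7°). The total great-circle distance is δ·R ≈ 2.368 × 6371 ≈ 15090 km, so the target fraction is f = 10000/15090 ≈ 0.663.
Interpolate at f ≈ 0.663 with slerp weights a = sin((1−f)δ)/sin δ ≈ 1.026, b = sin(fδ)/sin δ ≈ 1.432.
p = a·p₁ + b·p₂ ≈ (-0.462, 0.232, -0.856); φ = arcsin(p_z) ≈ -58.86°, λ = atan2(p_y, p_x) ≈ 153.31°.

≈ (59°S, 153°E)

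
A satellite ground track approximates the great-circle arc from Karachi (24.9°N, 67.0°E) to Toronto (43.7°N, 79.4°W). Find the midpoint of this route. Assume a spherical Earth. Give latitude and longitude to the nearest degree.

Convert each endpoint to a unit vector on the sphere (x = cos φ cos λ, y = cos φ sin λ, z = sin φ).
The central angle between the endpoints is δ = arccos(p₁·p₂) ≈ 1.829 rad (104.8°).
Interpolate at f = 1/2 with slerp weights a = sin((1−f)δ)/sin δ ≈ 0.819, b = sin(fδ)/sin δ ≈ 0.819.
p = a·p₁ + b·p₂ ≈ (0.399, 0.102, 0.911); φ = arcsin(p_z) ≈ 65.66°, λ = atan2(p_y, p_x) ≈ 14.31°.

≈ 66°N, 14°E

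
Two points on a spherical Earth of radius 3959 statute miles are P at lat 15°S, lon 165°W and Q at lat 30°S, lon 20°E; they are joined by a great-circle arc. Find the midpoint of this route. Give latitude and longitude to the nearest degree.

≈ lat 80°S, lon 159°E

Convert each endpoint to a unit vector on the sphere (x = cos φ cos λ, y = cos φ sin λ, z = sin φ).
The central angle between the endpoints is δ = arccos(p₁·p₂) ≈ 2.352 rad (134.7°).
Interpolate at f = 1/2 with slerp weights a = sin((1−f)δ)/sin δ ≈ 1.300, b = sin(fδ)/sin δ ≈ 1.300.
p = a·p₁ + b·p₂ ≈ (-0.155, 0.060, -0.986); φ = arcsin(p_z) ≈ -80.44°, λ = atan2(p_y, p_x) ≈ 158.82°.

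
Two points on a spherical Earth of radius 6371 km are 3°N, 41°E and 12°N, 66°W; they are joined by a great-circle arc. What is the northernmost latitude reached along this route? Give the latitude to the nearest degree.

The great circle lies in the plane with unit normal n̂ = (p₁ × p₂)/|p₁ × p₂|.
Here n̂_z ≈ -0.972; the vertex latitude is φ_max = arccos|n̂_z| ≈ 13.7°.
Check via Clairaut: cos φ_max = |cos φ₁| · sin C = cos(3.0°)·sin(76.6°) ≈ 0.972, again giving ≈ 13.7°.

≈ 14°N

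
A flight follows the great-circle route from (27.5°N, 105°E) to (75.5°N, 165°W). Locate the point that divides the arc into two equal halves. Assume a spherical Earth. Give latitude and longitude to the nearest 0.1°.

≈ (57.2°N, 120.8°E)

Convert each endpoint to a unit vector on the sphere (x = cos φ cos λ, y = cos φ sin λ, z = sin φ).
The central angle between the endpoints is δ = arccos(p₁·p₂) ≈ 1.107 rad (63.4°).
Interpolate at f = 1/2 with slerp weights a = sin((1−f)δ)/sin δ ≈ 0.588, b = sin(fδ)/sin δ ≈ 0.588.
p = a·p₁ + b·p₂ ≈ (-0.277, 0.466, 0.841); φ = arcsin(p_z) ≈ 57.20°, λ = atan2(p_y, p_x) ≈ 120.76°.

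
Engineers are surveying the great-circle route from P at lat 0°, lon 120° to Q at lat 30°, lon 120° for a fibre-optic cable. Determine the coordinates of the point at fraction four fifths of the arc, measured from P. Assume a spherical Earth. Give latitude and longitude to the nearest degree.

The haversine formula gives a central angle δ ≈ 0.524 rad (30.0°) between the endpoints.
Interpolate at f = 4/5 with slerp weights a = sin((1−f)δ)/sin δ ≈ 0.209, b = sin(fδ)/sin δ ≈ 0.813.
p = a·p₁ + b·p₂ ≈ (-0.457, 0.791, 0.407); φ = arcsin(p_z) ≈ 24.00°, λ = atan2(p_y, p_x) ≈ 120.00°.

≈ lat 24°, lon 120°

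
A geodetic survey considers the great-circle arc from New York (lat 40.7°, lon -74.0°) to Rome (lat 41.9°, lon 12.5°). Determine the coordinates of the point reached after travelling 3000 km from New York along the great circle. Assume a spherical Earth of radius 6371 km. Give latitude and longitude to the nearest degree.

≈ lat 50°, lon -37°

Convert each endpoint to a unit vector on the sphere (x = cos φ cos λ, y = cos φ sin λ, z = sin φ).
The central angle between the endpoints is δ = arccos(p₁·p₂) ≈ 1.082 rad (62.0°). The total great-circle distance is δ·R ≈ 1.082 × 6371 ≈ 6891 km, so the target fraction is f = 3000/6891 ≈ 0.435.
Interpolate at f ≈ 0.435 with slerp weights a = sin((1−f)δ)/sin δ ≈ 0.650, b = sin(fδ)/sin δ ≈ 0.514.
p = a·p₁ + b·p₂ ≈ (0.509, -0.391, 0.767); φ = arcsin(p_z) ≈ 50.07°, λ = atan2(p_y, p_x) ≈ -37.49°.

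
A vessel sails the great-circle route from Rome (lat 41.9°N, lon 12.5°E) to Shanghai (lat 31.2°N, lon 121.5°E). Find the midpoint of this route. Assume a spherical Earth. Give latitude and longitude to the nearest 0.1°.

≈ lat 51.8°N, lon 72.6°E

Write both endpoints as unit vectors p₁, p₂ with components (cos φ cos λ, cos φ sin λ, sin φ).
The central angle between the endpoints is δ = arccos(p₁·p₂) ≈ 1.432 rad (82.0°).
Interpolate at f = 1/2 with slerp weights a = sin((1−f)δ)/sin δ ≈ 0.663, b = sin(fδ)/sin δ ≈ 0.663.
p = a·p₁ + b·p₂ ≈ (0.185, 0.590, 0.786); φ = arcsin(p_z) ≈ 51.80°, λ = atan2(p_y, p_x) ≈ 72.56°.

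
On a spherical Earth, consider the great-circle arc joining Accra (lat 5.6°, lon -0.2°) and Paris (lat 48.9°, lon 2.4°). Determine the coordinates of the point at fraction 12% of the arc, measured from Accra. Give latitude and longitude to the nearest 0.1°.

≈ lat 10.8°, lon 0.0°

Write both endpoints as unit vectors p₁, p₂ with components (cos φ cos λ, cos φ sin λ, sin φ).
The central angle between the endpoints is δ = arccos(p₁·p₂) ≈ 0.757 rad (43.4°).
Interpolate at f = 0.12 with slerp weights a = sin((1−f)δ)/sin δ ≈ 0.900, b = sin(fδ)/sin δ ≈ 0.132.
p = a·p₁ + b·p₂ ≈ (0.982, 0.001, 0.187); φ = arcsin(p_z) ≈ 10.80°, λ = atan2(p_y, p_x) ≈ 0.03°.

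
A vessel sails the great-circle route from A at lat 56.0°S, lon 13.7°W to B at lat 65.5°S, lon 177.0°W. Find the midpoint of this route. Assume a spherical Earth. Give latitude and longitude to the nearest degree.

≈ lat 83°S, lon 50°W

Convert each endpoint to a unit vector on the sphere (x = cos φ cos λ, y = cos φ sin λ, z = sin φ).
The central angle between the endpoints is δ = arccos(p₁·p₂) ≈ 1.010 rad (57.8°).
Interpolate at f = 1/2 with slerp weights a = sin((1−f)δ)/sin δ ≈ 0.571, b = sin(fδ)/sin δ ≈ 0.571.
p = a·p₁ + b·p₂ ≈ (0.074, -0.088, -0.993); φ = arcsin(p_z) ≈ -83.40°, λ = atan2(p_y, p_x) ≈ -50.04°.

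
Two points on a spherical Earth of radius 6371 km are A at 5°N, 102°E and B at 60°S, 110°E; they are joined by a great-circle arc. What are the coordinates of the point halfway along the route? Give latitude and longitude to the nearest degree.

≈ 28°S, 105°E

Write both endpoints as unit vectors p₁, p₂ with components (cos φ cos λ, cos φ sin λ, sin φ).
The central angle between the endpoints is δ = arccos(p₁·p₂) ≈ 1.140 rad (65.3°).
Interpolate at f = 1/2 with slerp weights a = sin((1−f)δ)/sin δ ≈ 0.594, b = sin(fδ)/sin δ ≈ 0.594.
p = a·p₁ + b·p₂ ≈ (-0.225, 0.858, -0.463); φ = arcsin(p_z) ≈ -27.55°, λ = atan2(p_y, p_x) ≈ 104.67°.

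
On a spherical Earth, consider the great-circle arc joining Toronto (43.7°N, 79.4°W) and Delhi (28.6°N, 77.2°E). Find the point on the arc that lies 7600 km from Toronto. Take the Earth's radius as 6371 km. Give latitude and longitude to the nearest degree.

Convert each endpoint to a unit vector on the sphere (x = cos φ cos λ, y = cos φ sin λ, z = sin φ).
The central angle between the endpoints is δ = arccos(p₁·p₂) ≈ 1.825 rad (104.6°). The total great-circle distance is δ·R ≈ 1.825 × 6371 ≈ 11629 km, so the target fraction is f = 7600/11629 ≈ 0.654.
Interpolate at f ≈ 0.654 with slerp weights a = sin((1−f)δ)/sin δ ≈ 0.611, b = sin(fδ)/sin δ ≈ 0.960.
p = a·p₁ + b·p₂ ≈ (0.268, 0.388, 0.882); φ = arcsin(p_z) ≈ 61.85°, λ = atan2(p_y, p_x) ≈ 55.38°.

≈ (62°N, 55°E)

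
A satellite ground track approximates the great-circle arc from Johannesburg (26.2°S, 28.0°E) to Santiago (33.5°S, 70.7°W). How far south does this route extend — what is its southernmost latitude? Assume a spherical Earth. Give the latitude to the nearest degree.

The great circle lies in the plane with unit normal n̂ = (p₁ × p₂)/|p₁ × p₂|.
Here n̂_z ≈ -0.746; the vertex latitude is φ_max = arccos|n̂_z| ≈ 41.8°.

≈ 42°S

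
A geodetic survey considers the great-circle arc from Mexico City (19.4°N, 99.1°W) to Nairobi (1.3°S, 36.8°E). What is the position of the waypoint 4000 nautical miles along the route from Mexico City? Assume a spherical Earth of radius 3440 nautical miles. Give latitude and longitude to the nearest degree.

≈ 23°N, 27°W

From cos δ = sin φ₁ sin φ₂ + cos φ₁ cos φ₂ cos Δλ, the central angle is δ ≈ 2.325 rad (133.2°). The total great-circle distance is δ·R ≈ 2.325 × 3440 ≈ 7998 nmi, so the target fraction is f = 4000/7998 ≈ 0.500.
Interpolate at f ≈ 0.500 with slerp weights a = sin((1−f)δ)/sin δ ≈ 1.259, b = sin(fδ)/sin δ ≈ 1.259.
p = a·p₁ + b·p₂ ≈ (0.820, -0.418, 0.390); φ = arcsin(p_z) ≈ 22.93°, λ = atan2(p_y, p_x) ≈ -27.02°.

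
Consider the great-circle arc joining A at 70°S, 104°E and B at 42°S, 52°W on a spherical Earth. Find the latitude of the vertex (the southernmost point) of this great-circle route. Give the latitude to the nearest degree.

The great circle lies in the plane with unit normal n̂ = (p₁ × p₂)/|p₁ × p₂|.
Here n̂_z ≈ -0.113; the vertex latitude is φ_max = arccos|n̂_z| ≈ 83.5°.

≈ 84°S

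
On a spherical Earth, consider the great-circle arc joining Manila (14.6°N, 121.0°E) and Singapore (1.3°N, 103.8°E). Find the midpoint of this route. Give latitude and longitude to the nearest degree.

From cos δ = sin φ₁ sin φ₂ + cos φ₁ cos φ₂ cos Δλ, the central angle is δ ≈ 0.377 rad (21.6°).
Interpolate at f = 1/2 with slerp weights a = sin((1−f)δ)/sin δ ≈ 0.509, b = sin(fδ)/sin δ ≈ 0.509.
p = a·p₁ + b·p₂ ≈ (-0.375, 0.916, 0.140); φ = arcsin(p_z) ≈ 8.04°, λ = atan2(p_y, p_x) ≈ 112.26°.

≈ 8°N, 112°E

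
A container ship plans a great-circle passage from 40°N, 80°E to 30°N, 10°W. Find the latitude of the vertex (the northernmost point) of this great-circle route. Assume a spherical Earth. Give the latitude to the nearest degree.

The great circle lies in the plane with unit normal n̂ = (p₁ × p₂)/|p₁ × p₂|.
Here n̂_z ≈ -0.701; the vertex latitude is φ_max = arccos|n̂_z| ≈ 45.5°.
Check via Clairaut: cos φ_max = |cos φ₁| · sin C = cos(40.0°)·sin(66.1°) ≈ 0.701, again giving ≈ 45.5°.

≈ 46°N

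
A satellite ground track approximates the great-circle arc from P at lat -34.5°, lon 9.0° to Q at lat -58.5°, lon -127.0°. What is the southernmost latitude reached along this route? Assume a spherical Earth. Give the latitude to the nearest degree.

≈ -72°

The great circle lies in the plane with unit normal n̂ = (p₁ × p₂)/|p₁ × p₂|.
Here n̂_z ≈ -0.304; the vertex latitude is φ_max = arccos|n̂_z| ≈ 72.3°.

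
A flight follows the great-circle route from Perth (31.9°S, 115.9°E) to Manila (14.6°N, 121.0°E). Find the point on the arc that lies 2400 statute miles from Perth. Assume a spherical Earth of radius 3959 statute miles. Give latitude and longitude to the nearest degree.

Convert each endpoint to a unit vector on the sphere (x = cos φ cos λ, y = cos φ sin λ, z = sin φ).
The central angle between the endpoints is δ = arccos(p₁·p₂) ≈ 0.816 rad (46.8°). The total great-circle distance is δ·R ≈ 0.816 × 3959 ≈ 3231 mi, so the target fraction is f = 2400/3231 ≈ 0.743.
Interpolate at f ≈ 0.743 with slerp weights a = sin((1−f)δ)/sin δ ≈ 0.286, b = sin(fδ)/sin δ ≈ 0.782.
p = a·p₁ + b·p₂ ≈ (-0.496, 0.867, 0.046); φ = arcsin(p_z) ≈ 2.64°, λ = atan2(p_y, p_x) ≈ 119.76°.

≈ 3°N, 120°E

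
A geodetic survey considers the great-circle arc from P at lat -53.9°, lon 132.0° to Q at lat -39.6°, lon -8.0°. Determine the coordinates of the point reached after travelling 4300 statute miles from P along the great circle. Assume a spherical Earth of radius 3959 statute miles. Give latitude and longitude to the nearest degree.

≈ lat -56°, lon 4°

From cos δ = sin φ₁ sin φ₂ + cos φ₁ cos φ₂ cos Δλ, the central angle is δ ≈ 1.403 rad (80.4°). The total great-circle distance is δ·R ≈ 1.403 × 3959 ≈ 5553 mi, so the target fraction is f = 4300/5553 ≈ 0.774.
Interpolate at f ≈ 0.774 with slerp weights a = sin((1−f)δ)/sin δ ≈ 0.316, b = sin(fδ)/sin δ ≈ 0.897.
p = a·p₁ + b·p₂ ≈ (0.560, 0.042, -0.827); φ = arcsin(p_z) ≈ -55.82°, λ = atan2(p_y, p_x) ≈ 4.29°.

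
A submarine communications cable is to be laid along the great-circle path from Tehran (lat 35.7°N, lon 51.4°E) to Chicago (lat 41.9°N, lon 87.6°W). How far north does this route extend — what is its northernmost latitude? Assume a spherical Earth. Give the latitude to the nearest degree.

The great circle lies in the plane with unit normal n̂ = (p₁ × p₂)/|p₁ × p₂|.
Here n̂_z ≈ -0.397; the vertex latitude is φ_max = arccos|n̂_z| ≈ 66.6°.
Check via Clairaut: cos φ_max = |cos φ₁| · sin C = cos(35.7°)·sin(29.3°) ≈ 0.397, again giving ≈ 66.6°.

≈ 67°N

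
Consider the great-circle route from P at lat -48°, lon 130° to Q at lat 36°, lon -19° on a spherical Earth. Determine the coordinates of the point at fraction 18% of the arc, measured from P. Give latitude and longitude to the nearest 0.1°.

The haversine formula gives a central angle δ ≈ 2.692 rad (154.3°) between the endpoints.
Interpolate at f = 0.18 with slerp weights a = sin((1−f)δ)/sin δ ≈ 1.851, b = sin(fδ)/sin δ ≈ 1.073.
p = a·p₁ + b·p₂ ≈ (0.024, 0.666, -0.745); φ = arcsin(p_z) ≈ -48.18°, λ = atan2(p_y, p_x) ≈ 87.90°.

≈ lat -48.2°, lon 87.9°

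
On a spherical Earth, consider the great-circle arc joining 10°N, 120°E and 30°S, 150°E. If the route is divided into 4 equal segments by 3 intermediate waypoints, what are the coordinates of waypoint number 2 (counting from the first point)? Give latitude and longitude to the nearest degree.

From cos δ = sin φ₁ sin φ₂ + cos φ₁ cos φ₂ cos Δλ, the central angle is δ ≈ 0.861 rad (49.3°).
Interpolate at f = 2/4 with slerp weights a = sin((1−f)δ)/sin δ ≈ 0.550, b = sin(fδ)/sin δ ≈ 0.550.
p = a·p₁ + b·p₂ ≈ (-0.684, 0.707, -0.180); φ = arcsin(p_z) ≈ -10.34°, λ = atan2(p_y, p_x) ≈ 134.01°.

≈ 10°S, 134°E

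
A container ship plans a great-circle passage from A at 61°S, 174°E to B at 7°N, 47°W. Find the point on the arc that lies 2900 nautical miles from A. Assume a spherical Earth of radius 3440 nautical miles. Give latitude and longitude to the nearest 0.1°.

Convert each endpoint to a unit vector on the sphere (x = cos φ cos λ, y = cos φ sin λ, z = sin φ).
The central angle between the endpoints is δ = arccos(p₁·p₂) ≈ 2.060 rad (118.0°). The total great-circle distance is δ·R ≈ 2.060 × 3440 ≈ 7086 nmi, so the target fraction is f = 2900/7086 ≈ 0.409.
Interpolate at f ≈ 0.409 with slerp weights a = sin((1−f)δ)/sin δ ≈ 1.063, b = sin(fδ)/sin δ ≈ 0.846.
p = a·p₁ + b·p₂ ≈ (0.060, -0.560, -0.826); φ = arcsin(p_z) ≈ -55.71°, λ = atan2(p_y, p_x) ≈ -83.86°.

≈ 55.7°S, 83.9°W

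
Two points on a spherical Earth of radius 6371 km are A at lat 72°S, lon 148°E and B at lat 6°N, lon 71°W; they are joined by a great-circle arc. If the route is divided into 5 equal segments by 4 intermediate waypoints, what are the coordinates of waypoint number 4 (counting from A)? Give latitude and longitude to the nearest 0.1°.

The haversine formula gives a central angle δ ≈ 1.916 rad (109.8°) between the endpoints.
Interpolate at f = 4/5 with slerp weights a = sin((1−f)δ)/sin δ ≈ 0.397, b = sin(fδ)/sin δ ≈ 1.062.
p = a·p₁ + b·p₂ ≈ (0.240, -0.933, -0.267); φ = arcsin(p_z) ≈ -15.48°, λ = atan2(p_y, p_x) ≈ -75.60°.

≈ lat 15.5°S, lon 75.6°W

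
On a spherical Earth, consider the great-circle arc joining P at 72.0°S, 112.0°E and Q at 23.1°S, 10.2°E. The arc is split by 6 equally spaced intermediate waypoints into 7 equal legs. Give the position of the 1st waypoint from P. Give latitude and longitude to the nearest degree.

The haversine formula gives a central angle δ ≈ 1.250 rad (71.6°) between the endpoints.
Interpolate at f = 1/7 with slerp weights a = sin((1−f)δ)/sin δ ≈ 0.925, b = sin(fδ)/sin δ ≈ 0.187.
p = a·p₁ + b·p₂ ≈ (0.062, 0.296, -0.953); φ = arcsin(p_z) ≈ -72.42°, λ = atan2(p_y, p_x) ≈ 78.08°.

≈ 72°S, 78°E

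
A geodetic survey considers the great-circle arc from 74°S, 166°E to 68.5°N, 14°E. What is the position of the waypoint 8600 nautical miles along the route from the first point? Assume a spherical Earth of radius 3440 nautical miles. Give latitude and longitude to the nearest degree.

≈ 46°N, 41°E

Write both endpoints as unit vectors p₁, p₂ with components (cos φ cos λ, cos φ sin λ, sin φ).
The central angle between the endpoints is δ = arccos(p₁·p₂) ≈ 2.960 rad (169.6°). The total great-circle distance is δ·R ≈ 2.960 × 3440 ≈ 10183 nmi, so the target fraction is f = 8600/10183 ≈ 0.845.
Interpolate at f ≈ 0.845 with slerp weights a = sin((1−f)δ)/sin δ ≈ 2.460, b = sin(fδ)/sin δ ≈ 3.315.
p = a·p₁ + b·p₂ ≈ (0.521, 0.458, 0.720); φ = arcsin(p_z) ≈ 46.07°, λ = atan2(p_y, p_x) ≈ 41.31°.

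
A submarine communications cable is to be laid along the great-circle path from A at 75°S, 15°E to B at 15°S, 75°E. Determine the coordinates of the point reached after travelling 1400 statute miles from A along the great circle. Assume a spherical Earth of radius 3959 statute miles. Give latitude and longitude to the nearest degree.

Write both endpoints as unit vectors p₁, p₂ with components (cos φ cos λ, cos φ sin λ, sin φ).
The central angle between the endpoints is δ = arccos(p₁·p₂) ≈ 1.186 rad (68.0°). The total great-circle distance is δ·R ≈ 1.186 × 3959 ≈ 4697 mi, so the target fraction is f = 1400/4697 ≈ 0.298.
Interpolate at f ≈ 0.298 with slerp weights a = sin((1−f)δ)/sin δ ≈ 0.798, b = sin(fδ)/sin δ ≈ 0.374.
p = a·p₁ + b·p₂ ≈ (0.293, 0.402, -0.868); φ = arcsin(p_z) ≈ -60.17°, λ = atan2(p_y, p_x) ≈ 53.92°.

≈ 60°S, 54°E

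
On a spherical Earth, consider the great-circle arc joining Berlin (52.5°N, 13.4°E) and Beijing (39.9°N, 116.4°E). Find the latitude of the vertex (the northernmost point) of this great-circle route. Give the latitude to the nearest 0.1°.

The great circle lies in the plane with unit normal n̂ = (p₁ × p₂)/|p₁ × p₂|.
Here n̂_z ≈ +0.497; the vertex latitude is φ_max = arccos|n̂_z| ≈ 60.2°.
Check via Clairaut: cos φ_max = |cos φ₁| · sin C = cos(52.5°)·sin(54.8°) ≈ 0.497, again giving ≈ 60.2°.

≈ 60.2°N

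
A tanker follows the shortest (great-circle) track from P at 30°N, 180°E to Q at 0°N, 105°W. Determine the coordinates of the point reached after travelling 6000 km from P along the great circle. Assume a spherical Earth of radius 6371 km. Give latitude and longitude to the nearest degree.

Write both endpoints as unit vectors p₁, p₂ with components (cos φ cos λ, cos φ sin λ, sin φ).
The central angle between the endpoints is δ = arccos(p₁·p₂) ≈ 1.345 rad (77.0°). The total great-circle distance is δ·R ≈ 1.345 × 6371 ≈ 8567 km, so the target fraction is f = 6000/8567 ≈ 0.700.
Interpolate at f ≈ 0.700 with slerp weights a = sin((1−f)δ)/sin δ ≈ 0.402, b = sin(fδ)/sin δ ≈ 0.830.
p = a·p₁ + b·p₂ ≈ (-0.563, -0.801, 0.201); φ = arcsin(p_z) ≈ 11.61°, λ = atan2(p_y, p_x) ≈ -125.10°.

≈ 12°N, 125°W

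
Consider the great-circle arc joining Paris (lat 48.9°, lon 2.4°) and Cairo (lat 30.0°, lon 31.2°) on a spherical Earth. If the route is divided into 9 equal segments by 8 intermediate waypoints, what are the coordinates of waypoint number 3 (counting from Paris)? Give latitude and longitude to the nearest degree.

Convert each endpoint to a unit vector on the sphere (x = cos φ cos λ, y = cos φ sin λ, z = sin φ).
The central angle between the endpoints is δ = arccos(p₁·p₂) ≈ 0.504 rad (28.9°).
Interpolate at f = 3/9 with slerp weights a = sin((1−f)δ)/sin δ ≈ 0.683, b = sin(fδ)/sin δ ≈ 0.346.
p = a·p₁ + b·p₂ ≈ (0.705, 0.174, 0.688); φ = arcsin(p_z) ≈ 43.44°, λ = atan2(p_y, p_x) ≈ 13.88°.

≈ lat 43°, lon 14°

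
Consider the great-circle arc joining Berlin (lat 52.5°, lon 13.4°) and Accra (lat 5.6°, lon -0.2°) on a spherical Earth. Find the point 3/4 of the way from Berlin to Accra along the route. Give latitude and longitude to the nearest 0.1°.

≈ lat 17.4°, lon 2.2°

Write both endpoints as unit vectors p₁, p₂ with components (cos φ cos λ, cos φ sin λ, sin φ).
The central angle between the endpoints is δ = arccos(p₁·p₂) ≈ 0.842 rad (48.2°).
Interpolate at f = 3/4 with slerp weights a = sin((1−f)δ)/sin δ ≈ 0.280, b = sin(fδ)/sin δ ≈ 0.791.
p = a·p₁ + b·p₂ ≈ (0.953, 0.037, 0.299); φ = arcsin(p_z) ≈ 17.42°, λ = atan2(p_y, p_x) ≈ 2.21°.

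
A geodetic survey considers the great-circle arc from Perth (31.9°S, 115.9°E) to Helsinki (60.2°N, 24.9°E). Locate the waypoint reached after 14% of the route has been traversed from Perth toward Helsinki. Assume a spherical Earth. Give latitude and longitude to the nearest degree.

Write both endpoints as unit vectors p₁, p₂ with components (cos φ cos λ, cos φ sin λ, sin φ).
The central angle between the endpoints is δ = arccos(p₁·p₂) ≈ 2.055 rad (117.8°).
Interpolate at f = 0.14 with slerp weights a = sin((1−f)δ)/sin δ ≈ 1.108, b = sin(fδ)/sin δ ≈ 0.321.
p = a·p₁ + b·p₂ ≈ (-0.266, 0.914, -0.307); φ = arcsin(p_z) ≈ -17.90°, λ = atan2(p_y, p_x) ≈ 106.26°.

≈ 18°S, 106°E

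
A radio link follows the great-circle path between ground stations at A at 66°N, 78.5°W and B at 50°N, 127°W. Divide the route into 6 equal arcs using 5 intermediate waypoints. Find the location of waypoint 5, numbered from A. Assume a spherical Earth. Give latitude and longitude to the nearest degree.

≈ 54°N, 122°W

The haversine formula gives a central angle δ ≈ 0.509 rad (29.2°) between the endpoints.
Interpolate at f = 5/6 with slerp weights a = sin((1−f)δ)/sin δ ≈ 0.174, b = sin(fδ)/sin δ ≈ 0.845.
p = a·p₁ + b·p₂ ≈ (-0.313, -0.503, 0.806); φ = arcsin(p_z) ≈ 53.69°, λ = atan2(p_y, p_x) ≈ -121.87°.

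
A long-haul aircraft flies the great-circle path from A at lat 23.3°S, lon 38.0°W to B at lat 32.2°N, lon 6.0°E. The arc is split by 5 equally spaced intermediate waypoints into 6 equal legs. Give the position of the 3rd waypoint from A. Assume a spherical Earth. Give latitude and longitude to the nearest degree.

≈ lat 5°N, lon 17°W

Convert each endpoint to a unit vector on the sphere (x = cos φ cos λ, y = cos φ sin λ, z = sin φ).
The central angle between the endpoints is δ = arccos(p₁·p₂) ≈ 1.215 rad (69.6°).
Interpolate at f = 3/6 with slerp weights a = sin((1−f)δ)/sin δ ≈ 0.609, b = sin(fδ)/sin δ ≈ 0.609.
p = a·p₁ + b·p₂ ≈ (0.953, -0.290, 0.084); φ = arcsin(p_z) ≈ 4.80°, λ = atan2(p_y, p_x) ≈ -16.95°.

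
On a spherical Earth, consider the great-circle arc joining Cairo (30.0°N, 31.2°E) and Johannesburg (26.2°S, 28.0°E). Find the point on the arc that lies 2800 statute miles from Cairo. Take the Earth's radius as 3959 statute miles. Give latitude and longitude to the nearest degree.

Write both endpoints as unit vectors p₁, p₂ with components (cos φ cos λ, cos φ sin λ, sin φ).
The central angle between the endpoints is δ = arccos(p₁·p₂) ≈ 0.982 rad (56.3°). The total great-circle distance is δ·R ≈ 0.982 × 3959 ≈ 3889 mi, so the target fraction is f = 2800/3889 ≈ 0.720.
Interpolate at f ≈ 0.720 with slerp weights a = sin((1−f)δ)/sin δ ≈ 0.327, b = sin(fδ)/sin δ ≈ 0.781.
p = a·p₁ + b·p₂ ≈ (0.861, 0.476, -0.182); φ = arcsin(p_z) ≈ -10.46°, λ = atan2(p_y, p_x) ≈ 28.92°.

≈ (10°S, 29°E)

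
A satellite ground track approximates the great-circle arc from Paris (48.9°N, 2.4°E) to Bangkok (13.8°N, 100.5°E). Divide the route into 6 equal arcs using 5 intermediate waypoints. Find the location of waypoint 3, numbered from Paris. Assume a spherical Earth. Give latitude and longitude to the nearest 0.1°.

Write both endpoints as unit vectors p₁, p₂ with components (cos φ cos λ, cos φ sin λ, sin φ).
The central angle between the endpoints is δ = arccos(p₁·p₂) ≈ 1.481 rad (84.8°).
Interpolate at f = 3/6 with slerp weights a = sin((1−f)δ)/sin δ ≈ 0.677, b = sin(fδ)/sin δ ≈ 0.677.
p = a·p₁ + b·p₂ ≈ (0.325, 0.665, 0.672); φ = arcsin(p_z) ≈ 42.22°, λ = atan2(p_y, p_x) ≈ 63.97°.

≈ (42.2°N, 64.0°E)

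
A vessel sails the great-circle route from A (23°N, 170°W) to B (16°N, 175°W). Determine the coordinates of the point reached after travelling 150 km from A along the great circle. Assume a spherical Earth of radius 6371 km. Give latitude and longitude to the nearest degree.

≈ (22°N, 171°W)

Write both endpoints as unit vectors p₁, p₂ with components (cos φ cos λ, cos φ sin λ, sin φ).
The central angle between the endpoints is δ = arccos(p₁·p₂) ≈ 0.147 rad (8.4°). The total great-circle distance is δ·R ≈ 0.147 × 6371 ≈ 938 km, so the target fraction is f = 150/938 ≈ 0.160.
Interpolate at f ≈ 0.160 with slerp weights a = sin((1−f)δ)/sin δ ≈ 0.841, b = sin(fδ)/sin δ ≈ 0.160.
p = a·p₁ + b·p₂ ≈ (-0.916, -0.148, 0.373); φ = arcsin(p_z) ≈ 21.89°, λ = atan2(p_y, p_x) ≈ -170.83°.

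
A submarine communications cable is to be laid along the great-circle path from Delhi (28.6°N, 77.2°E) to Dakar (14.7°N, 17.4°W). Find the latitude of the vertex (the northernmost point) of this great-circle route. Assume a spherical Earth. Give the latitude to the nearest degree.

≈ 32°N

The great circle lies in the plane with unit normal n̂ = (p₁ × p₂)/|p₁ × p₂|.
Here n̂_z ≈ -0.848; the vertex latitude is φ_max = arccos|n̂_z| ≈ 32.0°.
Check via Clairaut: cos φ_max = |cos φ₁| · sin C = cos(28.6°)·sin(74.9°) ≈ 0.848, again giving ≈ 32.0°.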